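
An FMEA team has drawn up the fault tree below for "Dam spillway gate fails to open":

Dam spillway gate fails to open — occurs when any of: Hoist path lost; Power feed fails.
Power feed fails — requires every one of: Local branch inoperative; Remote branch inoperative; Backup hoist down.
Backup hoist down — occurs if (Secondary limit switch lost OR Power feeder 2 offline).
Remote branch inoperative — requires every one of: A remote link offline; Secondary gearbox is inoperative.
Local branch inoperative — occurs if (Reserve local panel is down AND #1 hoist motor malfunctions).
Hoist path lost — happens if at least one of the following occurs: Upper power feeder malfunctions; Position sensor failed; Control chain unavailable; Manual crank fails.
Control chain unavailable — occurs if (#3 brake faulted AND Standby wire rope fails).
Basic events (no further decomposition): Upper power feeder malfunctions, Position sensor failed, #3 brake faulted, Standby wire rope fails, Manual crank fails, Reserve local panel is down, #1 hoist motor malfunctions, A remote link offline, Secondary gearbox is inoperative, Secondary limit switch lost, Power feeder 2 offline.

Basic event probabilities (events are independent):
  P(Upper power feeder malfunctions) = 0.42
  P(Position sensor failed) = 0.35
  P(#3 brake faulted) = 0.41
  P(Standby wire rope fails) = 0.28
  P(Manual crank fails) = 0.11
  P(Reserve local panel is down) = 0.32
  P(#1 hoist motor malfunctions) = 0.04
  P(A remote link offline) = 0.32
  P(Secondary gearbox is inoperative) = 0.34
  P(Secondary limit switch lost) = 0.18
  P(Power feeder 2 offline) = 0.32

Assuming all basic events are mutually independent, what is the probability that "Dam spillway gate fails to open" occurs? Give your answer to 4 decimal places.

P(Control chain unavailable) [AND] = 0.41 × 0.28 = 0.114800
P(Hoist path lost) [OR] = 1 − (1−0.42) × (1−0.35) × (1−0.114800) × (1−0.11) = 0.702989
P(Local branch inoperative) [AND] = 0.32 × 0.04 = 0.012800
P(Remote branch inoperative) [AND] = 0.32 × 0.34 = 0.108800
P(Backup hoist down) [OR] = 1 − (1−0.18) × (1−0.32) = 0.442400
P(Power feed fails) [AND] = 0.012800 × 0.108800 × 0.442400 = 0.000616
P(Dam spillway gate fails to open) [OR] = 1 − (1−0.702989) × (1−0.000616) = 0.703172
Rounded to 4 decimal places: P(Dam spillway gate fails to open) ≈ 0.7032.

0.7032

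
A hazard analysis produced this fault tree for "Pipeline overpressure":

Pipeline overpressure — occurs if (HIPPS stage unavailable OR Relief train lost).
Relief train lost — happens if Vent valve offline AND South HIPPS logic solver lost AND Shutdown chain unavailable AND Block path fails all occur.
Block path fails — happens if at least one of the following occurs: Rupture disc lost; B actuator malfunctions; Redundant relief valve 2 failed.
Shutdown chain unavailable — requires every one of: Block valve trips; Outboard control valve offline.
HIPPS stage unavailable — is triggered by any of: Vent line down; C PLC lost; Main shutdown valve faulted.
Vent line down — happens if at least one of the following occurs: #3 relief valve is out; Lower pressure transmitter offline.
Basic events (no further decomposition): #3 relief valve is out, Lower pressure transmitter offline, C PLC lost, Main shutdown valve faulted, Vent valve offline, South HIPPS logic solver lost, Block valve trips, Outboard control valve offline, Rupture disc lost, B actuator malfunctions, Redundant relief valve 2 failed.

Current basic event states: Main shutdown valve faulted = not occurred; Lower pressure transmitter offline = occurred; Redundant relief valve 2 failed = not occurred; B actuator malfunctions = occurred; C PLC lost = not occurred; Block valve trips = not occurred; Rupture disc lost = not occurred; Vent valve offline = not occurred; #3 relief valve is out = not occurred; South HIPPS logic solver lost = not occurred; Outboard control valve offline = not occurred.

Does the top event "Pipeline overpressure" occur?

Yes

Vent line down [OR]: #3 relief valve is out=not, Lower pressure transmitter offline=occurs → at least one input occurs → occurs.
HIPPS stage unavailable [OR]: Vent line down=occurs, C PLC lost=not, Main shutdown valve faulted=not → at least one input occurs → occurs.
Shutdown chain unavailable [AND]: Block valve trips=not, Outboard control valve offline=not → not all inputs occur → does not occur.
Block path fails [OR]: Rupture disc lost=not, B actuator malfunctions=occurs, Redundant relief valve 2 failed=not → at least one input occurs → occurs.
Relief train lost [AND]: Vent valve offline=not, South HIPPS logic solver lost=not, Shutdown chain unavailable=not, Block path fails=occurs → not all inputs occur → does not occur.
Pipeline overpressure [OR]: HIPPS stage unavailable=occurs, Relief train lost=not → at least one input occurs → occurs.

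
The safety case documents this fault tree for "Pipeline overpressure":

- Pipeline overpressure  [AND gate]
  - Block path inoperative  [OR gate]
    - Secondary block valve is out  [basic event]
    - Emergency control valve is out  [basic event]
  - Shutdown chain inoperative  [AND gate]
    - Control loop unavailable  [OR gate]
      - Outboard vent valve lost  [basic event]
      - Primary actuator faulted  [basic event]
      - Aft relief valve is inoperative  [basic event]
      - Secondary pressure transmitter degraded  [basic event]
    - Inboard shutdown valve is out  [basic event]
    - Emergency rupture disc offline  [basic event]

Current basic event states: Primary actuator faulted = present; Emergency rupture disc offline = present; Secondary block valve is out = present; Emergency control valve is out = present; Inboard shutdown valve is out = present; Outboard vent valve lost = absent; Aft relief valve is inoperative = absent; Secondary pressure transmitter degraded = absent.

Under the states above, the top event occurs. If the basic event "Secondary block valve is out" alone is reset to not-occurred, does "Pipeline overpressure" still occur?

Yes

Counterfactual: set "Secondary block valve is out" to not occurred.
Block path inoperative [OR]: Secondary block valve is out=not, Emergency control valve is out=occurs → at least one input occurs → occurs.
Control loop unavailable [OR]: Outboard vent valve lost=not, Primary actuator faulted=occurs, Aft relief valve is inoperative=not, Secondary pressure transmitter degraded=not → at least one input occurs → occurs.
Shutdown chain inoperative [AND]: Control loop unavailable=occurs, Inboard shutdown valve is out=occurs, Emergency rupture disc offline=occurs → all inputs occur → occurs.
Pipeline overpressure [AND]: Block path inoperative=occurs, Shutdown chain inoperative=occurs → all inputs occur → occurs.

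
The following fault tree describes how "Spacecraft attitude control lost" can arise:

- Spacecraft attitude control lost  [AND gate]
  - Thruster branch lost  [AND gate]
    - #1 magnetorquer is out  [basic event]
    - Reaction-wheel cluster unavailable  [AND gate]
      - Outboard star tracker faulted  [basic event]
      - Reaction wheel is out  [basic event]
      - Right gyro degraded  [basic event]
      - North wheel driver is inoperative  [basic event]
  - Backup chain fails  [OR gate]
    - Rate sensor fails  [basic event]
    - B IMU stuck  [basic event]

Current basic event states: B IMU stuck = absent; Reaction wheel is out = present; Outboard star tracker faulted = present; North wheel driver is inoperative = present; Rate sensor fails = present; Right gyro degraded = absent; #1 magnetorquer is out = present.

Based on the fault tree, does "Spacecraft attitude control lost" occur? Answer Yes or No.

Reaction-wheel cluster unavailable [AND]: Outboard star tracker faulted=occurs, Reaction wheel is out=occurs, Right gyro degraded=not, North wheel driver is inoperative=occurs → not all inputs occur → does not occur.
Thruster branch lost [AND]: #1 magnetorquer is out=occurs, Reaction-wheel cluster unavailable=not → not all inputs occur → does not occur.
Backup chain fails [OR]: Rate sensor fails=occurs, B IMU stuck=not → at least one input occurs → occurs.
Spacecraft attitude control lost [AND]: Thruster branch lost=not, Backup chain fails=occurs → not all inputs occur → does not occur.

No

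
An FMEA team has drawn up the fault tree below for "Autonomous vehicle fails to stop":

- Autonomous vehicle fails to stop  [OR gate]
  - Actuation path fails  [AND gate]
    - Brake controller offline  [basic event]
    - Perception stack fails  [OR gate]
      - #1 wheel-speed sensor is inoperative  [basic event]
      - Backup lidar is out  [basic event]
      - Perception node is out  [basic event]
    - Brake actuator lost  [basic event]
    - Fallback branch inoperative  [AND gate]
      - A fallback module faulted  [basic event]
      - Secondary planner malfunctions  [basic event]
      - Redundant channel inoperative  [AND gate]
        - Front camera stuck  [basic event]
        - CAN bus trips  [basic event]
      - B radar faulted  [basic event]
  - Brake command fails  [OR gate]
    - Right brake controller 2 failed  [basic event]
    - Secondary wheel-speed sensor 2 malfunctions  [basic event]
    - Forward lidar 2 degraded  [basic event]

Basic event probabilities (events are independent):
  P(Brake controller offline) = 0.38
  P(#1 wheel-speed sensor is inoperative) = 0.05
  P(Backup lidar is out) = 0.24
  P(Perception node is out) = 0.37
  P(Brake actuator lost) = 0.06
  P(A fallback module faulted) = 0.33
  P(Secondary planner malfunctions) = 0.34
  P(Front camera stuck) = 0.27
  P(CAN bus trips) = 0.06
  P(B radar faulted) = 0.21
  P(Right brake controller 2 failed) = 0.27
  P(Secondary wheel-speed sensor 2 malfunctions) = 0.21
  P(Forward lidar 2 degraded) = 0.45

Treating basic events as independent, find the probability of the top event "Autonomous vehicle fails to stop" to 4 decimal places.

P(Perception stack fails) [OR] = 1 − (1−0.05) × (1−0.24) × (1−0.37) = 0.545140
P(Redundant channel inoperative) [AND] = 0.27 × 0.06 = 0.016200
P(Fallback branch inoperative) [AND] = 0.33 × 0.34 × 0.016200 × 0.21 = 0.000382
P(Actuation path fails) [AND] = 0.38 × 0.545140 × 0.06 × 0.000382 = 0.000005
P(Brake command fails) [OR] = 1 − (1−0.27) × (1−0.21) × (1−0.45) = 0.682815
P(Autonomous vehicle fails to stop) [OR] = 1 − (1−0.000005) × (1−0.682815) = 0.682817
Rounded to 4 decimal places: P(Autonomous vehicle fails to stop) ≈ 0.6828.

0.6828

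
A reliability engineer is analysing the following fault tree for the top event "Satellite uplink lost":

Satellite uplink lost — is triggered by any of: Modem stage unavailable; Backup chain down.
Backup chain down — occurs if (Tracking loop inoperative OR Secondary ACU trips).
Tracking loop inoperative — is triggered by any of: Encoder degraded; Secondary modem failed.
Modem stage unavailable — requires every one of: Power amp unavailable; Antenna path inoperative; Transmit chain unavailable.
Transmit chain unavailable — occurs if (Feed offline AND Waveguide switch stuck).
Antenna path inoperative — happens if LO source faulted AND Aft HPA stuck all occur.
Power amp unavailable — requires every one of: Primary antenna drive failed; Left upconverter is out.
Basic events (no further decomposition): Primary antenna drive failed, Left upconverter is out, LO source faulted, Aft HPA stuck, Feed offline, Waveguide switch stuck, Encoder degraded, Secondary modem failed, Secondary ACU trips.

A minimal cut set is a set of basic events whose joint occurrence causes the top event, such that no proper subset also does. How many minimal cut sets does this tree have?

Power amp unavailable [AND]: one cut set from each child combined → 1 × 1 = 1 cut set(s).
Antenna path inoperative [AND]: one cut set from each child combined → 1 × 1 = 1 cut set(s).
Transmit chain unavailable [AND]: one cut set from each child combined → 1 × 1 = 1 cut set(s).
Modem stage unavailable [AND]: one cut set from each child combined → 1 × 1 × 1 = 1 cut set(s).
Tracking loop inoperative [OR]: union of children's cut sets → 2 cut set(s).
Backup chain down [OR]: union of children's cut sets → 3 cut set(s).
Satellite uplink lost [OR]: union of children's cut sets → 4 cut set(s).
Minimal cut sets: {Aft HPA stuck, Feed offline, LO source faulted, Left upconverter is out, Primary antenna drive failed, Waveguide switch stuck}; {Encoder degraded}; {Secondary modem failed}; {Secondary ACU trips}.

4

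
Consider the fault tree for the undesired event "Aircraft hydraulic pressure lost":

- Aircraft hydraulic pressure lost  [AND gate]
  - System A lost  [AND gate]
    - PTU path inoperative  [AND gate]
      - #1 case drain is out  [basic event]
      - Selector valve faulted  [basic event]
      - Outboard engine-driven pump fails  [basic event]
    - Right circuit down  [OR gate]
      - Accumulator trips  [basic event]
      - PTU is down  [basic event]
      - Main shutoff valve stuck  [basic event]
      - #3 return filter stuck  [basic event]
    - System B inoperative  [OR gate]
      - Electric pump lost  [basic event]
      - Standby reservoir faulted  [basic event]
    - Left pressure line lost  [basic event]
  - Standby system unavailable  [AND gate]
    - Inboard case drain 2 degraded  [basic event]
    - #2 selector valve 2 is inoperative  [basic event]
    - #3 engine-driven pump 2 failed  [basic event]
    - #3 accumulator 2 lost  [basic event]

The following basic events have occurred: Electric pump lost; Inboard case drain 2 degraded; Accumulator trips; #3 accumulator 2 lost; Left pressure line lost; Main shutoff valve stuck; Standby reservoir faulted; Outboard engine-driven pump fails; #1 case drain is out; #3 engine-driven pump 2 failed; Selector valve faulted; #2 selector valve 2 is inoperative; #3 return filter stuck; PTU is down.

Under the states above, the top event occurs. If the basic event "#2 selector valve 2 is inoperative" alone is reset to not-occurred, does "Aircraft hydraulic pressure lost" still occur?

Counterfactual: set "#2 selector valve 2 is inoperative" to not occurred.
PTU path inoperative [AND]: #1 case drain is out=occurs, Selector valve faulted=occurs, Outboard engine-driven pump fails=occurs → all inputs occur → occurs.
Right circuit down [OR]: Accumulator trips=occurs, PTU is down=occurs, Main shutoff valve stuck=occurs, #3 return filter stuck=occurs → at least one input occurs → occurs.
System B inoperative [OR]: Electric pump lost=occurs, Standby reservoir faulted=occurs → at least one input occurs → occurs.
System A lost [AND]: PTU path inoperative=occurs, Right circuit down=occurs, System B inoperative=occurs, Left pressure line lost=occurs → all inputs occur → occurs.
Standby system unavailable [AND]: Inboard case drain 2 degraded=occurs, #2 selector valve 2 is inoperative=not, #3 engine-driven pump 2 failed=occurs, #3 accumulator 2 lost=occurs → not all inputs occur → does not occur.
Aircraft hydraulic pressure lost [AND]: System A lost=occurs, Standby system unavailable=not → not all inputs occur → does not occur.

No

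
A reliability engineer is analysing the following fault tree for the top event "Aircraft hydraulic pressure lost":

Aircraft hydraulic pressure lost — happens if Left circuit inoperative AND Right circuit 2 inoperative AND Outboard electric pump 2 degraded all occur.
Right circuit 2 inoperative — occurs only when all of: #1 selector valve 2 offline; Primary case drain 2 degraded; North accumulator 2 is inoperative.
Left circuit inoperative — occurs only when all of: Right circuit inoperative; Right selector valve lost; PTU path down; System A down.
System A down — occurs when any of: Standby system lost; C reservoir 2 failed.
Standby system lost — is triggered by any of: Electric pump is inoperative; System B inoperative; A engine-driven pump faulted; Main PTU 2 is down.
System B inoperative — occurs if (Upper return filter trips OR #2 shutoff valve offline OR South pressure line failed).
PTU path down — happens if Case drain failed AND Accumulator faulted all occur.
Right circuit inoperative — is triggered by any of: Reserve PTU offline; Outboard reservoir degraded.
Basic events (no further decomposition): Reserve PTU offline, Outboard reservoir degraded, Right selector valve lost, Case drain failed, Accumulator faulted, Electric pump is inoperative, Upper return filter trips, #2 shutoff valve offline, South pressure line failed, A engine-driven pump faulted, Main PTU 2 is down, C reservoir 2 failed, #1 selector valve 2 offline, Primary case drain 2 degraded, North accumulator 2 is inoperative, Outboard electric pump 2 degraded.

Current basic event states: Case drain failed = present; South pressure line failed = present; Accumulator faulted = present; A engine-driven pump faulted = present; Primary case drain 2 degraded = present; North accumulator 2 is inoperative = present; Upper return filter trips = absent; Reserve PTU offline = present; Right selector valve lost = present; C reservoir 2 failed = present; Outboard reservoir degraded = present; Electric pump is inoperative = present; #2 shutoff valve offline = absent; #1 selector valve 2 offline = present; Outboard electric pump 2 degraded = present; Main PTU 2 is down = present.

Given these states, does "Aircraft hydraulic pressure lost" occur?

Right circuit inoperative [OR]: Reserve PTU offline=occurs, Outboard reservoir degraded=occurs → at least one input occurs → occurs.
PTU path down [AND]: Case drain failed=occurs, Accumulator faulted=occurs → all inputs occur → occurs.
System B inoperative [OR]: Upper return filter trips=not, #2 shutoff valve offline=not, South pressure line failed=occurs → at least one input occurs → occurs.
Standby system lost [OR]: Electric pump is inoperative=occurs, System B inoperative=occurs, A engine-driven pump faulted=occurs, Main PTU 2 is down=occurs → at least one input occurs → occurs.
System A down [OR]: Standby system lost=occurs, C reservoir 2 failed=occurs → at least one input occurs → occurs.
Left circuit inoperative [AND]: Right circuit inoperative=occurs, Right selector valve lost=occurs, PTU path down=occurs, System A down=occurs → all inputs occur → occurs.
Right circuit 2 inoperative [AND]: #1 selector valve 2 offline=occurs, Primary case drain 2 degraded=occurs, North accumulator 2 is inoperative=occurs → all inputs occur → occurs.
Aircraft hydraulic pressure lost [AND]: Left circuit inoperative=occurs, Right circuit 2 inoperative=occurs, Outboard electric pump 2 degraded=occurs → all inputs occur → occurs.

Yes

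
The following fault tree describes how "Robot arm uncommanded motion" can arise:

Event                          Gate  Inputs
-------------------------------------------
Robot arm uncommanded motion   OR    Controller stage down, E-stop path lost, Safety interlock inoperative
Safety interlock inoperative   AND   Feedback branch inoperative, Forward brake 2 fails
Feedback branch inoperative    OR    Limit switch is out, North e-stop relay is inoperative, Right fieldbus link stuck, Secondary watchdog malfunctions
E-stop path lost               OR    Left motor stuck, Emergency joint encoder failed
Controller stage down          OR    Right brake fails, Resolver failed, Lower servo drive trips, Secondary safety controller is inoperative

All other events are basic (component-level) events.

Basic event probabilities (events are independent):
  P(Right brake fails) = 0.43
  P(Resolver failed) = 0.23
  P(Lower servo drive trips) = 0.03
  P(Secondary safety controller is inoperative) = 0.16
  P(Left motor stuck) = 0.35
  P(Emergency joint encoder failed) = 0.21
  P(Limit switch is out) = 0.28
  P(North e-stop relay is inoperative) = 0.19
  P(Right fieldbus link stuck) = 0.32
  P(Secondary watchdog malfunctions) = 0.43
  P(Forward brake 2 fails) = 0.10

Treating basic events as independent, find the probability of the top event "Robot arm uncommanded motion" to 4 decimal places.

0.8306

P(Controller stage down) [OR] = 1 − (1−0.43) × (1−0.23) × (1−0.03) × (1−0.16) = 0.642384
P(E-stop path lost) [OR] = 1 − (1−0.35) × (1−0.21) = 0.486500
P(Feedback branch inoperative) [OR] = 1 − (1−0.28) × (1−0.19) × (1−0.32) × (1−0.43) = 0.773952
P(Safety interlock inoperative) [AND] = 0.773952 × 0.10 = 0.077395
P(Robot arm uncommanded motion) [OR] = 1 − (1−0.642384) × (1−0.486500) × (1−0.077395) = 0.830577
Rounded to 4 decimal places: P(Robot arm uncommanded motion) ≈ 0.8306.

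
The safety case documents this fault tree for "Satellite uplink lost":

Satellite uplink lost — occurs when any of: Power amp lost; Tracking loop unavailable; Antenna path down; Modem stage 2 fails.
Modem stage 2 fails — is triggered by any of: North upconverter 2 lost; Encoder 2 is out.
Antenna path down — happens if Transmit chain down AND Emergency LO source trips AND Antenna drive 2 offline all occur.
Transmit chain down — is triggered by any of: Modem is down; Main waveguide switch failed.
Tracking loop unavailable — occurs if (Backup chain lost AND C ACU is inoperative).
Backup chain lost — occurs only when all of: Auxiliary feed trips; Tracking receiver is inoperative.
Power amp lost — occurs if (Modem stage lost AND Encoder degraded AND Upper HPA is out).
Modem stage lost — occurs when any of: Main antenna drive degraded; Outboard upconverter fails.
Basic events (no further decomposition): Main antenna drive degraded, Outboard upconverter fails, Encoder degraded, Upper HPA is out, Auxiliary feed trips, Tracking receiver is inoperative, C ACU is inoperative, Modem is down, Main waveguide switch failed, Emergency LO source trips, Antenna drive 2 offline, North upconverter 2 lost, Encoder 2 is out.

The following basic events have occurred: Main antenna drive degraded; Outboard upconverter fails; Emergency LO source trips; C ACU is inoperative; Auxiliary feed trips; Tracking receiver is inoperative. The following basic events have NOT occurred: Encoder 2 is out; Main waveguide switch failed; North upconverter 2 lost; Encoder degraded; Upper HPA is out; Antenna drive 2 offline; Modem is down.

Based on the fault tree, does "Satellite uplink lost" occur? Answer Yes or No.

Modem stage lost [OR]: Main antenna drive degraded=occurs, Outboard upconverter fails=occurs → at least one input occurs → occurs.
Power amp lost [AND]: Modem stage lost=occurs, Encoder degraded=not, Upper HPA is out=not → not all inputs occur → does not occur.
Backup chain lost [AND]: Auxiliary feed trips=occurs, Tracking receiver is inoperative=occurs → all inputs occur → occurs.
Tracking loop unavailable [AND]: Backup chain lost=occurs, C ACU is inoperative=occurs → all inputs occur → occurs.
Transmit chain down [OR]: Modem is down=not, Main waveguide switch failed=not → no input occurs → does not occur.
Antenna path down [AND]: Transmit chain down=not, Emergency LO source trips=occurs, Antenna drive 2 offline=not → not all inputs occur → does not occur.
Modem stage 2 fails [OR]: North upconverter 2 lost=not, Encoder 2 is out=not → no input occurs → does not occur.
Satellite uplink lost [OR]: Power amp lost=not, Tracking loop unavailable=occurs, Antenna path down=not, Modem stage 2 fails=not → at least one input occurs → occurs.

Yes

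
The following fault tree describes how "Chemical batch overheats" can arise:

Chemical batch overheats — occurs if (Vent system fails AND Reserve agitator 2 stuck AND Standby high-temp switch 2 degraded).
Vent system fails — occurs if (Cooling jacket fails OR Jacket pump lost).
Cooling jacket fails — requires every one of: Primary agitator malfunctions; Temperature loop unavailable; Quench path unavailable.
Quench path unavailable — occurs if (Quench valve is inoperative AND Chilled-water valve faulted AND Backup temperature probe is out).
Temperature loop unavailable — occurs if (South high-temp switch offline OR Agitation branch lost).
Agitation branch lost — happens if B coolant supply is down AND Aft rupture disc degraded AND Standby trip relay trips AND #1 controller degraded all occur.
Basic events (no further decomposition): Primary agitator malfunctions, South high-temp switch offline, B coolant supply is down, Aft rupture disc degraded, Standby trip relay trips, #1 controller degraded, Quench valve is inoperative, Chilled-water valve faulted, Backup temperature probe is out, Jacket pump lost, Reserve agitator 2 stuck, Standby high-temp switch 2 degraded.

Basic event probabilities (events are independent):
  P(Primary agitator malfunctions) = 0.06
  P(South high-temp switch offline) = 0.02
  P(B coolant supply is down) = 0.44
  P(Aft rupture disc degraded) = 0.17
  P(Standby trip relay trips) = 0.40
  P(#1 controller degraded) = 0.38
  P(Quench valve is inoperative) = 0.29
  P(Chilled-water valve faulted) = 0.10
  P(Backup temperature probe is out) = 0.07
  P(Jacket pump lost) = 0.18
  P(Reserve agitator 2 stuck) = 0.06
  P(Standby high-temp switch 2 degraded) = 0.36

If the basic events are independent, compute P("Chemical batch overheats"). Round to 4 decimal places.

P(Agitation branch lost) [AND] = 0.44 × 0.17 × 0.40 × 0.38 = 0.011370
P(Temperature loop unavailable) [OR] = 1 − (1−0.02) × (1−0.011370) = 0.031143
P(Quench path unavailable) [AND] = 0.29 × 0.10 × 0.07 = 0.002030
P(Cooling jacket fails) [AND] = 0.06 × 0.031143 × 0.002030 = 0.000004
P(Vent system fails) [OR] = 1 − (1−0.000004) × (1−0.18) = 0.180003
P(Chemical batch overheats) [AND] = 0.180003 × 0.06 × 0.36 = 0.003888
Rounded to 4 decimal places: P(Chemical batch overheats) ≈ 0.0039.

0.0039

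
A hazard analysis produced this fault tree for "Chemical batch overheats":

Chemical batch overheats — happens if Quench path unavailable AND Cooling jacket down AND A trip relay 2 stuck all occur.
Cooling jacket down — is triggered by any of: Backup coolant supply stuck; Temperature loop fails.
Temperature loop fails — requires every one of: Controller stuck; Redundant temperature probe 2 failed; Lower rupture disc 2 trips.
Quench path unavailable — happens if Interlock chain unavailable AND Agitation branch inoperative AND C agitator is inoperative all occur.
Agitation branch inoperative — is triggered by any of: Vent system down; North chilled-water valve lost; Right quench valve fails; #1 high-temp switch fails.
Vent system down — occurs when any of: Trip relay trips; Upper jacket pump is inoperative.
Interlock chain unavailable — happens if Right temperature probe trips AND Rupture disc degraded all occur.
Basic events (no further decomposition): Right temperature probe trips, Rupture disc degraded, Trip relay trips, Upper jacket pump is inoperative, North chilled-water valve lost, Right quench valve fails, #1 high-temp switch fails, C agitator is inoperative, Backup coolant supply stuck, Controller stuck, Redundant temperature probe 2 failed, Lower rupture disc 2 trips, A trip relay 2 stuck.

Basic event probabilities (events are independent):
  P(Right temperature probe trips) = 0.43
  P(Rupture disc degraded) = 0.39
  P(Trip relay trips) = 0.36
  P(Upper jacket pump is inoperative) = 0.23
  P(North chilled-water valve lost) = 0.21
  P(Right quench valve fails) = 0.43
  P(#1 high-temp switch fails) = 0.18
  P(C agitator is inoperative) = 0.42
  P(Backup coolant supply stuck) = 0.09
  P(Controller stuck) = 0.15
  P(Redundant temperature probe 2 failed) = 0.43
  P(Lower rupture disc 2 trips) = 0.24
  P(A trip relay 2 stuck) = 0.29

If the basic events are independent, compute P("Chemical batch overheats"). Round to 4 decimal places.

0.0017

P(Interlock chain unavailable) [AND] = 0.43 × 0.39 = 0.167700
P(Vent system down) [OR] = 1 − (1−0.36) × (1−0.23) = 0.507200
P(Agitation branch inoperative) [OR] = 1 − (1−0.507200) × (1−0.21) × (1−0.43) × (1−0.18) = 0.818036
P(Quench path unavailable) [AND] = 0.167700 × 0.818036 × 0.42 = 0.057618
P(Temperature loop fails) [AND] = 0.15 × 0.43 × 0.24 = 0.015480
P(Cooling jacket down) [OR] = 1 − (1−0.09) × (1−0.015480) = 0.104087
P(Chemical batch overheats) [AND] = 0.057618 × 0.104087 × 0.29 = 0.001739
Rounded to 4 decimal places: P(Chemical batch overheats) ≈ 0.0017.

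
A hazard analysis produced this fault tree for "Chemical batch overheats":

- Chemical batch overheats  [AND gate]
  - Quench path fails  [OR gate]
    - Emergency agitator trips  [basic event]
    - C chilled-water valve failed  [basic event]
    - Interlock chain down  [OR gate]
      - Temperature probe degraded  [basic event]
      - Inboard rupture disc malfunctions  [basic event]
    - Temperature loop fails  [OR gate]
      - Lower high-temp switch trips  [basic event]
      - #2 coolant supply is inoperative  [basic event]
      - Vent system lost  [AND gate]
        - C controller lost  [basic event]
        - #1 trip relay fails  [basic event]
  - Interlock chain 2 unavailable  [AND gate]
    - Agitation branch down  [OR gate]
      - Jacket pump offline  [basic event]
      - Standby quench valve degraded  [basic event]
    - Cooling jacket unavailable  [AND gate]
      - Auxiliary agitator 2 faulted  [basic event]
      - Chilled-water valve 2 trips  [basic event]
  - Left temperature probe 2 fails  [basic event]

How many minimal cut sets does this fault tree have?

Interlock chain down [OR]: union of children's cut sets → 2 cut set(s).
Vent system lost [AND]: one cut set from each child combined → 1 × 1 = 1 cut set(s).
Temperature loop fails [OR]: union of children's cut sets → 3 cut set(s).
Quench path fails [OR]: union of children's cut sets → 7 cut set(s).
Agitation branch down [OR]: union of children's cut sets → 2 cut set(s).
Cooling jacket unavailable [AND]: one cut set from each child combined → 1 × 1 = 1 cut set(s).
Interlock chain 2 unavailable [AND]: one cut set from each child combined → 2 × 1 = 2 cut set(s).
Chemical batch overheats [AND]: one cut set from each child combined → 7 × 2 × 1 = 14 cut set(s).

14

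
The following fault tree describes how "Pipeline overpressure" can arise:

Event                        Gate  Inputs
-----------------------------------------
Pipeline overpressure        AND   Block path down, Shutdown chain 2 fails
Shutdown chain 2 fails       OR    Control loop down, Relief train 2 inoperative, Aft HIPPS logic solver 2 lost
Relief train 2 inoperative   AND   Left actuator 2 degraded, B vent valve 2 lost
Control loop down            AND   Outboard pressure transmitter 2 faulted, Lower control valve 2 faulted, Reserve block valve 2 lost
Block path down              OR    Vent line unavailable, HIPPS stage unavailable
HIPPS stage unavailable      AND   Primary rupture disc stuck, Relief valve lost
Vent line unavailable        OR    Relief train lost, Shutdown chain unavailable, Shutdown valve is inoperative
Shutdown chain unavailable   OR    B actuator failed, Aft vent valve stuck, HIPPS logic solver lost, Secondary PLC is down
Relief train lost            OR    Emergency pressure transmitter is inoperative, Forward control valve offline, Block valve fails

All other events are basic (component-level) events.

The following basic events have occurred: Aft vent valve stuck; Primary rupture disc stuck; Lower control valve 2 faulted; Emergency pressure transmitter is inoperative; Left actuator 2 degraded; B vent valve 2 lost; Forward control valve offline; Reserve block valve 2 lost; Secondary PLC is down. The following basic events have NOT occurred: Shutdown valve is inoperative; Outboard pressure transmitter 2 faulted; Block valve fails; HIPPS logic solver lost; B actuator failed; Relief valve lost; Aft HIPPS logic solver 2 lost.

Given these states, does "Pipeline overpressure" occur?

Yes

Relief train lost [OR]: Emergency pressure transmitter is inoperative=occurs, Forward control valve offline=occurs, Block valve fails=not → at least one input occurs → occurs.
Shutdown chain unavailable [OR]: B actuator failed=not, Aft vent valve stuck=occurs, HIPPS logic solver lost=not, Secondary PLC is down=occurs → at least one input occurs → occurs.
Vent line unavailable [OR]: Relief train lost=occurs, Shutdown chain unavailable=occurs, Shutdown valve is inoperative=not → at least one input occurs → occurs.
HIPPS stage unavailable [AND]: Primary rupture disc stuck=occurs, Relief valve lost=not → not all inputs occur → does not occur.
Block path down [OR]: Vent line unavailable=occurs, HIPPS stage unavailable=not → at least one input occurs → occurs.
Control loop down [AND]: Outboard pressure transmitter 2 faulted=not, Lower control valve 2 faulted=occurs, Reserve block valve 2 lost=occurs → not all inputs occur → does not occur.
Relief train 2 inoperative [AND]: Left actuator 2 degraded=occurs, B vent valve 2 lost=occurs → all inputs occur → occurs.
Shutdown chain 2 fails [OR]: Control loop down=not, Relief train 2 inoperative=occurs, Aft HIPPS logic solver 2 lost=not → at least one input occurs → occurs.
Pipeline overpressure [AND]: Block path down=occurs, Shutdown chain 2 fails=occurs → all inputs occur → occurs.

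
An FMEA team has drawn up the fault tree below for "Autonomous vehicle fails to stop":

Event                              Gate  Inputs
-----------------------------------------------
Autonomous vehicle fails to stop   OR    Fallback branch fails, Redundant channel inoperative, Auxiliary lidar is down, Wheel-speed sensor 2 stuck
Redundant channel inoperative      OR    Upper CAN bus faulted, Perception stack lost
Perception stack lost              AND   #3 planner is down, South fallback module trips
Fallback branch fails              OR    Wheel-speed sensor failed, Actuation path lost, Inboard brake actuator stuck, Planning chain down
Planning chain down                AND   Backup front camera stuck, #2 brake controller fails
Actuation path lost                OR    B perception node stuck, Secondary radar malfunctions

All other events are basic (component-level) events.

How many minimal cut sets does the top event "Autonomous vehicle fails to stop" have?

9

Actuation path lost [OR]: union of children's cut sets → 2 cut set(s).
Planning chain down [AND]: one cut set from each child combined → 1 × 1 = 1 cut set(s).
Fallback branch fails [OR]: union of children's cut sets → 5 cut set(s).
Perception stack lost [AND]: one cut set from each child combined → 1 × 1 = 1 cut set(s).
Redundant channel inoperative [OR]: union of children's cut sets → 2 cut set(s).
Autonomous vehicle fails to stop [OR]: union of children's cut sets → 9 cut set(s).
Minimal cut sets: {Wheel-speed sensor failed}; {B perception node stuck}; {Secondary radar malfunctions}; {Inboard brake actuator stuck}; {#2 brake controller fails, Backup front camera stuck}; {Upper CAN bus faulted}; {#3 planner is down, South fallback module trips}; {Auxiliary lidar is down}; {Wheel-speed sensor 2 stuck}.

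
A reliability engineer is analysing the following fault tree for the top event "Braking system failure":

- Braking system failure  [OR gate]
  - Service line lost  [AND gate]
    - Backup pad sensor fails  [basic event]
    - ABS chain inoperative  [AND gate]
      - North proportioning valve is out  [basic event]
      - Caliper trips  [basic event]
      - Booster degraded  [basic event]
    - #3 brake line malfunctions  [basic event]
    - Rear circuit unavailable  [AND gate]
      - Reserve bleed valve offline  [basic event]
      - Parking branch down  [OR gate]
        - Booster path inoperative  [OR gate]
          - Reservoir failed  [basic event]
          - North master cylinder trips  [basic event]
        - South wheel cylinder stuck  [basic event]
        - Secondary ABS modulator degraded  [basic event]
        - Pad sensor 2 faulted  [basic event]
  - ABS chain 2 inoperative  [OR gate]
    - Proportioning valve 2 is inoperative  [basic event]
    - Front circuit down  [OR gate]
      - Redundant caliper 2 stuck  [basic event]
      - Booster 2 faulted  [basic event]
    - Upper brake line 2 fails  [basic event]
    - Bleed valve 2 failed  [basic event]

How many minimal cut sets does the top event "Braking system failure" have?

ABS chain inoperative [AND]: one cut set from each child combined → 1 × 1 × 1 = 1 cut set(s).
Booster path inoperative [OR]: union of children's cut sets → 2 cut set(s).
Parking branch down [OR]: union of children's cut sets → 5 cut set(s).
Rear circuit unavailable [AND]: one cut set from each child combined → 1 × 5 = 5 cut set(s).
Service line lost [AND]: one cut set from each child combined → 1 × 1 × 1 × 5 = 5 cut set(s).
Front circuit down [OR]: union of children's cut sets → 2 cut set(s).
ABS chain 2 inoperative [OR]: union of children's cut sets → 5 cut set(s).
Braking system failure [OR]: union of children's cut sets → 10 cut set(s).
Minimal cut sets: {#3 brake line malfunctions, Backup pad sensor fails, Booster degraded, Caliper trips, North proportioning valve is out, Reserve bleed valve offline, Reservoir failed}; {#3 brake line malfunctions, Backup pad sensor fails, Booster degraded, Caliper trips, North master cylinder trips, North proportioning valve is out, Reserve bleed valve offline}; {#3 brake line malfunctions, Backup pad sensor fails, Booster degraded, Caliper trips, North proportioning valve is out, Reserve bleed valve offline, South wheel cylinder stuck}; {#3 brake line malfunctions, Backup pad sensor fails, Booster degraded, Caliper trips, North proportioning valve is out, Reserve bleed valve offline, Secondary ABS modulator degraded}; {#3 brake line malfunctions, Backup pad sensor fails, Booster degraded, Caliper trips, North proportioning valve is out, Pad sensor 2 faulted, Reserve bleed valve offline}; {Proportioning valve 2 is inoperative}; {Redundant caliper 2 stuck}; {Booster 2 faulted}; {Upper brake line 2 fails}; {Bleed valve 2 failed}.

10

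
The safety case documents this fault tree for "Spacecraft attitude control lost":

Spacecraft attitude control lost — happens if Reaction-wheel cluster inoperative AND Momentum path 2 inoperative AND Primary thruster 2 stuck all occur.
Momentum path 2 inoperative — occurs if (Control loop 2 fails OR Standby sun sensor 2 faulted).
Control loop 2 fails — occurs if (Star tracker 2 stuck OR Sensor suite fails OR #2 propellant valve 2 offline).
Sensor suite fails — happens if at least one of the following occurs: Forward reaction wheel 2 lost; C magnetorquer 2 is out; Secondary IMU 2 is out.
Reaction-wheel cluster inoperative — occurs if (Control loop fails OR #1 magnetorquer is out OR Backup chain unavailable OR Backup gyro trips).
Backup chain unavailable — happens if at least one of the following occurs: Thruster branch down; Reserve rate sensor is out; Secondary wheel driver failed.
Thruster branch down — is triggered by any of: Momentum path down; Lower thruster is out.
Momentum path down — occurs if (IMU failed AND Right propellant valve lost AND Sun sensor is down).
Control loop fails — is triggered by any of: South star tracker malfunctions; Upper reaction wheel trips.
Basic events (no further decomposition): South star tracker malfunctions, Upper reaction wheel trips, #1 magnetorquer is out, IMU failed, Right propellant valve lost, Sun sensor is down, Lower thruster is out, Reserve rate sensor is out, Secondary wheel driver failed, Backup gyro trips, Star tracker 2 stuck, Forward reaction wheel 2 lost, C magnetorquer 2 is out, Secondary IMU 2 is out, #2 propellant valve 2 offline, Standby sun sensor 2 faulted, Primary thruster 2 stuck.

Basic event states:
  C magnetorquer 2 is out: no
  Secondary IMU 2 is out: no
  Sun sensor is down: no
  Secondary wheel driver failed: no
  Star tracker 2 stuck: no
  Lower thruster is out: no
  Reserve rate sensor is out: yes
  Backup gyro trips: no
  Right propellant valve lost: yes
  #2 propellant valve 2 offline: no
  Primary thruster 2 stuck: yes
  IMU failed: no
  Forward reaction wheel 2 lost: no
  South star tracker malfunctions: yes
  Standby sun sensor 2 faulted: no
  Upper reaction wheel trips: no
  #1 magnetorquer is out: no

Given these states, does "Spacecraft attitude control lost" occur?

Control loop fails [OR]: South star tracker malfunctions=occurs, Upper reaction wheel trips=not → at least one input occurs → occurs.
Momentum path down [AND]: IMU failed=not, Right propellant valve lost=occurs, Sun sensor is down=not → not all inputs occur → does not occur.
Thruster branch down [OR]: Momentum path down=not, Lower thruster is out=not → no input occurs → does not occur.
Backup chain unavailable [OR]: Thruster branch down=not, Reserve rate sensor is out=occurs, Secondary wheel driver failed=not → at least one input occurs → occurs.
Reaction-wheel cluster inoperative [OR]: Control loop fails=occurs, #1 magnetorquer is out=not, Backup chain unavailable=occurs, Backup gyro trips=not → at least one input occurs → occurs.
Sensor suite fails [OR]: Forward reaction wheel 2 lost=not, C magnetorquer 2 is out=not, Secondary IMU 2 is out=not → no input occurs → does not occur.
Control loop 2 fails [OR]: Star tracker 2 stuck=not, Sensor suite fails=not, #2 propellant valve 2 offline=not → no input occurs → does not occur.
Momentum path 2 inoperative [OR]: Control loop 2 fails=not, Standby sun sensor 2 faulted=not → no input occurs → does not occur.
Spacecraft attitude control lost [AND]: Reaction-wheel cluster inoperative=occurs, Momentum path 2 inoperative=not, Primary thruster 2 stuck=occurs → not all inputs occur → does not occur.

No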